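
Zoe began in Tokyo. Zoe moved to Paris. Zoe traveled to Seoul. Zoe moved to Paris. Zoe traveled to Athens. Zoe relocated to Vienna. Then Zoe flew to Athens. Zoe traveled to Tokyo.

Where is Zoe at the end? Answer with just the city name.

Answer: Tokyo

Derivation:
Tracking Zoe's location:
Start: Zoe is in Tokyo.
After move 1: Tokyo -> Paris. Zoe is in Paris.
After move 2: Paris -> Seoul. Zoe is in Seoul.
After move 3: Seoul -> Paris. Zoe is in Paris.
After move 4: Paris -> Athens. Zoe is in Athens.
After move 5: Athens -> Vienna. Zoe is in Vienna.
After move 6: Vienna -> Athens. Zoe is in Athens.
After move 7: Athens -> Tokyo. Zoe is in Tokyo.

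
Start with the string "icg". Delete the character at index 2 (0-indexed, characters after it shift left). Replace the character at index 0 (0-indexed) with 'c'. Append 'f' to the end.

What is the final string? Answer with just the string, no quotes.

Applying each edit step by step:
Start: "icg"
Op 1 (delete idx 2 = 'g'): "icg" -> "ic"
Op 2 (replace idx 0: 'i' -> 'c'): "ic" -> "cc"
Op 3 (append 'f'): "cc" -> "ccf"

Answer: ccf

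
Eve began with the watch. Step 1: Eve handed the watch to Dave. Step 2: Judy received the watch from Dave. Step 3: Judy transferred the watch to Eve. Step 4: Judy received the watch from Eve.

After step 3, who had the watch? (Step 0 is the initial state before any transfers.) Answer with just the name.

Answer: Eve

Derivation:
Tracking the watch holder through step 3:
After step 0 (start): Eve
After step 1: Dave
After step 2: Judy
After step 3: Eve

At step 3, the holder is Eve.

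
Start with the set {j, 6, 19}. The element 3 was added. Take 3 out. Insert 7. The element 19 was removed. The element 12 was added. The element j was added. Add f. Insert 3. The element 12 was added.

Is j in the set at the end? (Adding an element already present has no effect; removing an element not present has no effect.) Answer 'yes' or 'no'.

Tracking the set through each operation:
Start: {19, 6, j}
Event 1 (add 3): added. Set: {19, 3, 6, j}
Event 2 (remove 3): removed. Set: {19, 6, j}
Event 3 (add 7): added. Set: {19, 6, 7, j}
Event 4 (remove 19): removed. Set: {6, 7, j}
Event 5 (add 12): added. Set: {12, 6, 7, j}
Event 6 (add j): already present, no change. Set: {12, 6, 7, j}
Event 7 (add f): added. Set: {12, 6, 7, f, j}
Event 8 (add 3): added. Set: {12, 3, 6, 7, f, j}
Event 9 (add 12): already present, no change. Set: {12, 3, 6, 7, f, j}

Final set: {12, 3, 6, 7, f, j} (size 6)
j is in the final set.

Answer: yes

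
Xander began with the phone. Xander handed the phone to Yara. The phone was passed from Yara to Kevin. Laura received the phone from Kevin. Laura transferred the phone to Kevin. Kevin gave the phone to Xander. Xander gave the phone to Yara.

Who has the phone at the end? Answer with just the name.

Tracking the phone through each event:
Start: Xander has the phone.
After event 1: Yara has the phone.
After event 2: Kevin has the phone.
After event 3: Laura has the phone.
After event 4: Kevin has the phone.
After event 5: Xander has the phone.
After event 6: Yara has the phone.

Answer: Yara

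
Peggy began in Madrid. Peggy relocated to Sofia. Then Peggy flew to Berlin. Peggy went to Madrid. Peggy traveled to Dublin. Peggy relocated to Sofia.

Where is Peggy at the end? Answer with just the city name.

Answer: Sofia

Derivation:
Tracking Peggy's location:
Start: Peggy is in Madrid.
After move 1: Madrid -> Sofia. Peggy is in Sofia.
After move 2: Sofia -> Berlin. Peggy is in Berlin.
After move 3: Berlin -> Madrid. Peggy is in Madrid.
After move 4: Madrid -> Dublin. Peggy is in Dublin.
After move 5: Dublin -> Sofia. Peggy is in Sofia.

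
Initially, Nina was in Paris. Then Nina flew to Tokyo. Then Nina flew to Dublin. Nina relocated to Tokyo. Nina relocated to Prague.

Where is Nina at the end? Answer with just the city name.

Answer: Prague

Derivation:
Tracking Nina's location:
Start: Nina is in Paris.
After move 1: Paris -> Tokyo. Nina is in Tokyo.
After move 2: Tokyo -> Dublin. Nina is in Dublin.
After move 3: Dublin -> Tokyo. Nina is in Tokyo.
After move 4: Tokyo -> Prague. Nina is in Prague.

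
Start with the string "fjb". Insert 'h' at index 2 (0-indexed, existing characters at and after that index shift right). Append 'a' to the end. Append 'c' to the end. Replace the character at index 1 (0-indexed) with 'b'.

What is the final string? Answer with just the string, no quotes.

Answer: fbhbac

Derivation:
Applying each edit step by step:
Start: "fjb"
Op 1 (insert 'h' at idx 2): "fjb" -> "fjhb"
Op 2 (append 'a'): "fjhb" -> "fjhba"
Op 3 (append 'c'): "fjhba" -> "fjhbac"
Op 4 (replace idx 1: 'j' -> 'b'): "fjhbac" -> "fbhbac"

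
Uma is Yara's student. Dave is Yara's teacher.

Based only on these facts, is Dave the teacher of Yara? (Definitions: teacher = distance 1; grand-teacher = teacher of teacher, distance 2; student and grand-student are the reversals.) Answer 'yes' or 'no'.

Reconstructing the teacher chain from the given facts:
  Dave -> Yara -> Uma
(each arrow means 'teacher of the next')
Positions in the chain (0 = top):
  position of Dave: 0
  position of Yara: 1
  position of Uma: 2

Dave is at position 0, Yara is at position 1; signed distance (j - i) = 1.
'teacher' requires j - i = 1. Actual distance is 1, so the relation HOLDS.

Answer: yes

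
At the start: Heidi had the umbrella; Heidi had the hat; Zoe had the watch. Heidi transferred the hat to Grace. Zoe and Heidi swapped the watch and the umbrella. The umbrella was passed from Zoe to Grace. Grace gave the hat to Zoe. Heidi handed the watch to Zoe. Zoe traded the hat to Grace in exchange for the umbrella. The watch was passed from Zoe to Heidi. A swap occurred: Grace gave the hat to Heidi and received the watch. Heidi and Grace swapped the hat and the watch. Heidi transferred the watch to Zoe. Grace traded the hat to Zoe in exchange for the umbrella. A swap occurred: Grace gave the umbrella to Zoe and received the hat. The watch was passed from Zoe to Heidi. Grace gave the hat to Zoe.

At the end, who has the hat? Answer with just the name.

Answer: Zoe

Derivation:
Tracking all object holders:
Start: umbrella:Heidi, hat:Heidi, watch:Zoe
Event 1 (give hat: Heidi -> Grace). State: umbrella:Heidi, hat:Grace, watch:Zoe
Event 2 (swap watch<->umbrella: now watch:Heidi, umbrella:Zoe). State: umbrella:Zoe, hat:Grace, watch:Heidi
Event 3 (give umbrella: Zoe -> Grace). State: umbrella:Grace, hat:Grace, watch:Heidi
Event 4 (give hat: Grace -> Zoe). State: umbrella:Grace, hat:Zoe, watch:Heidi
Event 5 (give watch: Heidi -> Zoe). State: umbrella:Grace, hat:Zoe, watch:Zoe
Event 6 (swap hat<->umbrella: now hat:Grace, umbrella:Zoe). State: umbrella:Zoe, hat:Grace, watch:Zoe
Event 7 (give watch: Zoe -> Heidi). State: umbrella:Zoe, hat:Grace, watch:Heidi
Event 8 (swap hat<->watch: now hat:Heidi, watch:Grace). State: umbrella:Zoe, hat:Heidi, watch:Grace
Event 9 (swap hat<->watch: now hat:Grace, watch:Heidi). State: umbrella:Zoe, hat:Grace, watch:Heidi
Event 10 (give watch: Heidi -> Zoe). State: umbrella:Zoe, hat:Grace, watch:Zoe
Event 11 (swap hat<->umbrella: now hat:Zoe, umbrella:Grace). State: umbrella:Grace, hat:Zoe, watch:Zoe
Event 12 (swap umbrella<->hat: now umbrella:Zoe, hat:Grace). State: umbrella:Zoe, hat:Grace, watch:Zoe
Event 13 (give watch: Zoe -> Heidi). State: umbrella:Zoe, hat:Grace, watch:Heidi
Event 14 (give hat: Grace -> Zoe). State: umbrella:Zoe, hat:Zoe, watch:Heidi

Final state: umbrella:Zoe, hat:Zoe, watch:Heidi
The hat is held by Zoe.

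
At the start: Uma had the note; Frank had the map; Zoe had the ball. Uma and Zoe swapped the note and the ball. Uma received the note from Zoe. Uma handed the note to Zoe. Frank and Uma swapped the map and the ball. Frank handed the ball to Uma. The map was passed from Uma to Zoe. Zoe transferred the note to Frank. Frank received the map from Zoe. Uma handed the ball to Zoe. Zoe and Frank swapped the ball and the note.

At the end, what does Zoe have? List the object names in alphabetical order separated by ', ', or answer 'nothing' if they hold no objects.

Tracking all object holders:
Start: note:Uma, map:Frank, ball:Zoe
Event 1 (swap note<->ball: now note:Zoe, ball:Uma). State: note:Zoe, map:Frank, ball:Uma
Event 2 (give note: Zoe -> Uma). State: note:Uma, map:Frank, ball:Uma
Event 3 (give note: Uma -> Zoe). State: note:Zoe, map:Frank, ball:Uma
Event 4 (swap map<->ball: now map:Uma, ball:Frank). State: note:Zoe, map:Uma, ball:Frank
Event 5 (give ball: Frank -> Uma). State: note:Zoe, map:Uma, ball:Uma
Event 6 (give map: Uma -> Zoe). State: note:Zoe, map:Zoe, ball:Uma
Event 7 (give note: Zoe -> Frank). State: note:Frank, map:Zoe, ball:Uma
Event 8 (give map: Zoe -> Frank). State: note:Frank, map:Frank, ball:Uma
Event 9 (give ball: Uma -> Zoe). State: note:Frank, map:Frank, ball:Zoe
Event 10 (swap ball<->note: now ball:Frank, note:Zoe). State: note:Zoe, map:Frank, ball:Frank

Final state: note:Zoe, map:Frank, ball:Frank
Zoe holds: note.

Answer: note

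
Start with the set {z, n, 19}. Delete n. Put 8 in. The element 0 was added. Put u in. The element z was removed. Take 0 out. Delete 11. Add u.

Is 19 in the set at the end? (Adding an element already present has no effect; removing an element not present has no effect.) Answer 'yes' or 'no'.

Tracking the set through each operation:
Start: {19, n, z}
Event 1 (remove n): removed. Set: {19, z}
Event 2 (add 8): added. Set: {19, 8, z}
Event 3 (add 0): added. Set: {0, 19, 8, z}
Event 4 (add u): added. Set: {0, 19, 8, u, z}
Event 5 (remove z): removed. Set: {0, 19, 8, u}
Event 6 (remove 0): removed. Set: {19, 8, u}
Event 7 (remove 11): not present, no change. Set: {19, 8, u}
Event 8 (add u): already present, no change. Set: {19, 8, u}

Final set: {19, 8, u} (size 3)
19 is in the final set.

Answer: yes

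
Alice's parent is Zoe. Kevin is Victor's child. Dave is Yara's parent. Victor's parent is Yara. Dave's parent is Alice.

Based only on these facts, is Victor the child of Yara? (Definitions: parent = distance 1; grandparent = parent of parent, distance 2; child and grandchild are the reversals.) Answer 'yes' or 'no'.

Answer: yes

Derivation:
Reconstructing the parent chain from the given facts:
  Zoe -> Alice -> Dave -> Yara -> Victor -> Kevin
(each arrow means 'parent of the next')
Positions in the chain (0 = top):
  position of Zoe: 0
  position of Alice: 1
  position of Dave: 2
  position of Yara: 3
  position of Victor: 4
  position of Kevin: 5

Victor is at position 4, Yara is at position 3; signed distance (j - i) = -1.
'child' requires j - i = -1. Actual distance is -1, so the relation HOLDS.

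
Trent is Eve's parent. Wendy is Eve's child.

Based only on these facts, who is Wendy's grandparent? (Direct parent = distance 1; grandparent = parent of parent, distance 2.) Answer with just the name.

Reconstructing the parent chain from the given facts:
  Trent -> Eve -> Wendy
(each arrow means 'parent of the next')
Positions in the chain (0 = top):
  position of Trent: 0
  position of Eve: 1
  position of Wendy: 2

Wendy is at position 2; the grandparent is 2 steps up the chain, i.e. position 0: Trent.

Answer: Trent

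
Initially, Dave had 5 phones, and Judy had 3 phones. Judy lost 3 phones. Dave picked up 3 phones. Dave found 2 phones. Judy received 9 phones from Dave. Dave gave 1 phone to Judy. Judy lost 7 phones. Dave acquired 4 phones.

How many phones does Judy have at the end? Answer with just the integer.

Answer: 3

Derivation:
Tracking counts step by step:
Start: Dave=5, Judy=3
Event 1 (Judy -3): Judy: 3 -> 0. State: Dave=5, Judy=0
Event 2 (Dave +3): Dave: 5 -> 8. State: Dave=8, Judy=0
Event 3 (Dave +2): Dave: 8 -> 10. State: Dave=10, Judy=0
Event 4 (Dave -> Judy, 9): Dave: 10 -> 1, Judy: 0 -> 9. State: Dave=1, Judy=9
Event 5 (Dave -> Judy, 1): Dave: 1 -> 0, Judy: 9 -> 10. State: Dave=0, Judy=10
Event 6 (Judy -7): Judy: 10 -> 3. State: Dave=0, Judy=3
Event 7 (Dave +4): Dave: 0 -> 4. State: Dave=4, Judy=3

Judy's final count: 3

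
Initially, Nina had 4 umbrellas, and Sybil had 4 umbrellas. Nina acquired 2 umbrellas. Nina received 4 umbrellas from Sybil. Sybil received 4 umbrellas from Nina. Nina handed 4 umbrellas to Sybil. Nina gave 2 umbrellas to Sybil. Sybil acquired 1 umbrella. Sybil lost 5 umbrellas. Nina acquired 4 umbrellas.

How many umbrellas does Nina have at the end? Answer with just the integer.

Answer: 4

Derivation:
Tracking counts step by step:
Start: Nina=4, Sybil=4
Event 1 (Nina +2): Nina: 4 -> 6. State: Nina=6, Sybil=4
Event 2 (Sybil -> Nina, 4): Sybil: 4 -> 0, Nina: 6 -> 10. State: Nina=10, Sybil=0
Event 3 (Nina -> Sybil, 4): Nina: 10 -> 6, Sybil: 0 -> 4. State: Nina=6, Sybil=4
Event 4 (Nina -> Sybil, 4): Nina: 6 -> 2, Sybil: 4 -> 8. State: Nina=2, Sybil=8
Event 5 (Nina -> Sybil, 2): Nina: 2 -> 0, Sybil: 8 -> 10. State: Nina=0, Sybil=10
Event 6 (Sybil +1): Sybil: 10 -> 11. State: Nina=0, Sybil=11
Event 7 (Sybil -5): Sybil: 11 -> 6. State: Nina=0, Sybil=6
Event 8 (Nina +4): Nina: 0 -> 4. State: Nina=4, Sybil=6

Nina's final count: 4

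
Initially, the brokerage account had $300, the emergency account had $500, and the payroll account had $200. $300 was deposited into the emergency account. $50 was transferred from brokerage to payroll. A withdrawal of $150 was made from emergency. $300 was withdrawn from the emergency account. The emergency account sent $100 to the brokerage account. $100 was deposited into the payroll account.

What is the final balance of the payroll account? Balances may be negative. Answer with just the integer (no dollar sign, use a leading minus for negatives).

Tracking account balances step by step:
Start: brokerage=300, emergency=500, payroll=200
Event 1 (deposit 300 to emergency): emergency: 500 + 300 = 800. Balances: brokerage=300, emergency=800, payroll=200
Event 2 (transfer 50 brokerage -> payroll): brokerage: 300 - 50 = 250, payroll: 200 + 50 = 250. Balances: brokerage=250, emergency=800, payroll=250
Event 3 (withdraw 150 from emergency): emergency: 800 - 150 = 650. Balances: brokerage=250, emergency=650, payroll=250
Event 4 (withdraw 300 from emergency): emergency: 650 - 300 = 350. Balances: brokerage=250, emergency=350, payroll=250
Event 5 (transfer 100 emergency -> brokerage): emergency: 350 - 100 = 250, brokerage: 250 + 100 = 350. Balances: brokerage=350, emergency=250, payroll=250
Event 6 (deposit 100 to payroll): payroll: 250 + 100 = 350. Balances: brokerage=350, emergency=250, payroll=350

Final balance of payroll: 350

Answer: 350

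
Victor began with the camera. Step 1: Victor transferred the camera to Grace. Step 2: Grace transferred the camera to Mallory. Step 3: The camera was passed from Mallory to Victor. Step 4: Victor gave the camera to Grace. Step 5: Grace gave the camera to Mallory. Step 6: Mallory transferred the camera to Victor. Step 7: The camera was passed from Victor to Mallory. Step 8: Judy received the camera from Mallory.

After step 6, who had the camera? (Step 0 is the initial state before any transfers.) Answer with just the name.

Answer: Victor

Derivation:
Tracking the camera holder through step 6:
After step 0 (start): Victor
After step 1: Grace
After step 2: Mallory
After step 3: Victor
After step 4: Grace
After step 5: Mallory
After step 6: Victor

At step 6, the holder is Victor.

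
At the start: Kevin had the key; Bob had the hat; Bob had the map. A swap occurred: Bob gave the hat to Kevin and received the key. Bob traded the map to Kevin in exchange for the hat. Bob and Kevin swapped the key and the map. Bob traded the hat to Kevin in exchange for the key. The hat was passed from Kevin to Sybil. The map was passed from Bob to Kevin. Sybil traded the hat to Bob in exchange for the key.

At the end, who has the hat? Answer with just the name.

Tracking all object holders:
Start: key:Kevin, hat:Bob, map:Bob
Event 1 (swap hat<->key: now hat:Kevin, key:Bob). State: key:Bob, hat:Kevin, map:Bob
Event 2 (swap map<->hat: now map:Kevin, hat:Bob). State: key:Bob, hat:Bob, map:Kevin
Event 3 (swap key<->map: now key:Kevin, map:Bob). State: key:Kevin, hat:Bob, map:Bob
Event 4 (swap hat<->key: now hat:Kevin, key:Bob). State: key:Bob, hat:Kevin, map:Bob
Event 5 (give hat: Kevin -> Sybil). State: key:Bob, hat:Sybil, map:Bob
Event 6 (give map: Bob -> Kevin). State: key:Bob, hat:Sybil, map:Kevin
Event 7 (swap hat<->key: now hat:Bob, key:Sybil). State: key:Sybil, hat:Bob, map:Kevin

Final state: key:Sybil, hat:Bob, map:Kevin
The hat is held by Bob.

Answer: Bob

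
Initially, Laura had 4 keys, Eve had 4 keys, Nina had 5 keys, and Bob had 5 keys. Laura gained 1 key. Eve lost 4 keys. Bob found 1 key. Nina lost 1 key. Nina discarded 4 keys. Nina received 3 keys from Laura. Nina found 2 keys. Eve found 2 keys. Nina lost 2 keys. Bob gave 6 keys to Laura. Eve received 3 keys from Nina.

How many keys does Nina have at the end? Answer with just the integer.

Answer: 0

Derivation:
Tracking counts step by step:
Start: Laura=4, Eve=4, Nina=5, Bob=5
Event 1 (Laura +1): Laura: 4 -> 5. State: Laura=5, Eve=4, Nina=5, Bob=5
Event 2 (Eve -4): Eve: 4 -> 0. State: Laura=5, Eve=0, Nina=5, Bob=5
Event 3 (Bob +1): Bob: 5 -> 6. State: Laura=5, Eve=0, Nina=5, Bob=6
Event 4 (Nina -1): Nina: 5 -> 4. State: Laura=5, Eve=0, Nina=4, Bob=6
Event 5 (Nina -4): Nina: 4 -> 0. State: Laura=5, Eve=0, Nina=0, Bob=6
Event 6 (Laura -> Nina, 3): Laura: 5 -> 2, Nina: 0 -> 3. State: Laura=2, Eve=0, Nina=3, Bob=6
Event 7 (Nina +2): Nina: 3 -> 5. State: Laura=2, Eve=0, Nina=5, Bob=6
Event 8 (Eve +2): Eve: 0 -> 2. State: Laura=2, Eve=2, Nina=5, Bob=6
Event 9 (Nina -2): Nina: 5 -> 3. State: Laura=2, Eve=2, Nina=3, Bob=6
Event 10 (Bob -> Laura, 6): Bob: 6 -> 0, Laura: 2 -> 8. State: Laura=8, Eve=2, Nina=3, Bob=0
Event 11 (Nina -> Eve, 3): Nina: 3 -> 0, Eve: 2 -> 5. State: Laura=8, Eve=5, Nina=0, Bob=0

Nina's final count: 0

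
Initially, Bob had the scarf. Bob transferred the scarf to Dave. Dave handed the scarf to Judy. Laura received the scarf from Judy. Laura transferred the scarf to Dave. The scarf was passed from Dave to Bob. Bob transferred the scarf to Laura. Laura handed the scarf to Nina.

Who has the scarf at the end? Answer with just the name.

Tracking the scarf through each event:
Start: Bob has the scarf.
After event 1: Dave has the scarf.
After event 2: Judy has the scarf.
After event 3: Laura has the scarf.
After event 4: Dave has the scarf.
After event 5: Bob has the scarf.
After event 6: Laura has the scarf.
After event 7: Nina has the scarf.

Answer: Nina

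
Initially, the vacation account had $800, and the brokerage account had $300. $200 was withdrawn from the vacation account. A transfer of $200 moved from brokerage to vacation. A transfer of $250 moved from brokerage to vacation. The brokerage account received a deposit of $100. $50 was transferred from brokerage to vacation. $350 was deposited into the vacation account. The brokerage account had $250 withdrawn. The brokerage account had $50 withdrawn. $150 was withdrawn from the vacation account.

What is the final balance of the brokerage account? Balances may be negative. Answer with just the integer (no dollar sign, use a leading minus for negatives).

Tracking account balances step by step:
Start: vacation=800, brokerage=300
Event 1 (withdraw 200 from vacation): vacation: 800 - 200 = 600. Balances: vacation=600, brokerage=300
Event 2 (transfer 200 brokerage -> vacation): brokerage: 300 - 200 = 100, vacation: 600 + 200 = 800. Balances: vacation=800, brokerage=100
Event 3 (transfer 250 brokerage -> vacation): brokerage: 100 - 250 = -150, vacation: 800 + 250 = 1050. Balances: vacation=1050, brokerage=-150
Event 4 (deposit 100 to brokerage): brokerage: -150 + 100 = -50. Balances: vacation=1050, brokerage=-50
Event 5 (transfer 50 brokerage -> vacation): brokerage: -50 - 50 = -100, vacation: 1050 + 50 = 1100. Balances: vacation=1100, brokerage=-100
Event 6 (deposit 350 to vacation): vacation: 1100 + 350 = 1450. Balances: vacation=1450, brokerage=-100
Event 7 (withdraw 250 from brokerage): brokerage: -100 - 250 = -350. Balances: vacation=1450, brokerage=-350
Event 8 (withdraw 50 from brokerage): brokerage: -350 - 50 = -400. Balances: vacation=1450, brokerage=-400
Event 9 (withdraw 150 from vacation): vacation: 1450 - 150 = 1300. Balances: vacation=1300, brokerage=-400

Final balance of brokerage: -400

Answer: -400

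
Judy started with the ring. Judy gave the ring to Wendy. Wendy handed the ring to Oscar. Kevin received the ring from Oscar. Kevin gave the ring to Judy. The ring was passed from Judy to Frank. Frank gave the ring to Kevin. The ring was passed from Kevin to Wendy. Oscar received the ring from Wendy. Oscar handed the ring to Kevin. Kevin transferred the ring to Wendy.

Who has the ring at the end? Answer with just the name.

Answer: Wendy

Derivation:
Tracking the ring through each event:
Start: Judy has the ring.
After event 1: Wendy has the ring.
After event 2: Oscar has the ring.
After event 3: Kevin has the ring.
After event 4: Judy has the ring.
After event 5: Frank has the ring.
After event 6: Kevin has the ring.
After event 7: Wendy has the ring.
After event 8: Oscar has the ring.
After event 9: Kevin has the ring.
After event 10: Wendy has the ring.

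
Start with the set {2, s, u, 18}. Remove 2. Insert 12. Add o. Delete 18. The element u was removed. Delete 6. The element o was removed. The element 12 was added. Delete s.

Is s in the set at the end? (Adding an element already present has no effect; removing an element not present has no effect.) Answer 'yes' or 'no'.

Answer: no

Derivation:
Tracking the set through each operation:
Start: {18, 2, s, u}
Event 1 (remove 2): removed. Set: {18, s, u}
Event 2 (add 12): added. Set: {12, 18, s, u}
Event 3 (add o): added. Set: {12, 18, o, s, u}
Event 4 (remove 18): removed. Set: {12, o, s, u}
Event 5 (remove u): removed. Set: {12, o, s}
Event 6 (remove 6): not present, no change. Set: {12, o, s}
Event 7 (remove o): removed. Set: {12, s}
Event 8 (add 12): already present, no change. Set: {12, s}
Event 9 (remove s): removed. Set: {12}

Final set: {12} (size 1)
s is NOT in the final set.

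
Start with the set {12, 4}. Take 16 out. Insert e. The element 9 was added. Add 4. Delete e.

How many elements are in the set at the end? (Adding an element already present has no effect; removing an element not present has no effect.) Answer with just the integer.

Answer: 3

Derivation:
Tracking the set through each operation:
Start: {12, 4}
Event 1 (remove 16): not present, no change. Set: {12, 4}
Event 2 (add e): added. Set: {12, 4, e}
Event 3 (add 9): added. Set: {12, 4, 9, e}
Event 4 (add 4): already present, no change. Set: {12, 4, 9, e}
Event 5 (remove e): removed. Set: {12, 4, 9}

Final set: {12, 4, 9} (size 3)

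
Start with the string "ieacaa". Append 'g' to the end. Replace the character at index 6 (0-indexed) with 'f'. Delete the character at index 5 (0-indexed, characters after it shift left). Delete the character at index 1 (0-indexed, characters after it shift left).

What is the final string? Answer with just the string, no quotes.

Answer: iacaf

Derivation:
Applying each edit step by step:
Start: "ieacaa"
Op 1 (append 'g'): "ieacaa" -> "ieacaag"
Op 2 (replace idx 6: 'g' -> 'f'): "ieacaag" -> "ieacaaf"
Op 3 (delete idx 5 = 'a'): "ieacaaf" -> "ieacaf"
Op 4 (delete idx 1 = 'e'): "ieacaf" -> "iacaf"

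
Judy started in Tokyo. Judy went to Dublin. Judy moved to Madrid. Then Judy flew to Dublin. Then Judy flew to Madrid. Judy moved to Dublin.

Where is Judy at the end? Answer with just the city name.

Tracking Judy's location:
Start: Judy is in Tokyo.
After move 1: Tokyo -> Dublin. Judy is in Dublin.
After move 2: Dublin -> Madrid. Judy is in Madrid.
After move 3: Madrid -> Dublin. Judy is in Dublin.
After move 4: Dublin -> Madrid. Judy is in Madrid.
After move 5: Madrid -> Dublin. Judy is in Dublin.

Answer: Dublin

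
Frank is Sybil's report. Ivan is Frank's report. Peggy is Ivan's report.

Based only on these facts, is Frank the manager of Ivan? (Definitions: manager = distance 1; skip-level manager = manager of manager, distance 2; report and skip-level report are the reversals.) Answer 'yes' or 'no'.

Reconstructing the manager chain from the given facts:
  Sybil -> Frank -> Ivan -> Peggy
(each arrow means 'manager of the next')
Positions in the chain (0 = top):
  position of Sybil: 0
  position of Frank: 1
  position of Ivan: 2
  position of Peggy: 3

Frank is at position 1, Ivan is at position 2; signed distance (j - i) = 1.
'manager' requires j - i = 1. Actual distance is 1, so the relation HOLDS.

Answer: yes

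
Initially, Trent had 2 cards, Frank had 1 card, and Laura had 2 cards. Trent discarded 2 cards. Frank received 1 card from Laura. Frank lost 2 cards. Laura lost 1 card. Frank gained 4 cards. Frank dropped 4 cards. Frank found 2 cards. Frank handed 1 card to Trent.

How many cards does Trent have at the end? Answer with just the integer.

Answer: 1

Derivation:
Tracking counts step by step:
Start: Trent=2, Frank=1, Laura=2
Event 1 (Trent -2): Trent: 2 -> 0. State: Trent=0, Frank=1, Laura=2
Event 2 (Laura -> Frank, 1): Laura: 2 -> 1, Frank: 1 -> 2. State: Trent=0, Frank=2, Laura=1
Event 3 (Frank -2): Frank: 2 -> 0. State: Trent=0, Frank=0, Laura=1
Event 4 (Laura -1): Laura: 1 -> 0. State: Trent=0, Frank=0, Laura=0
Event 5 (Frank +4): Frank: 0 -> 4. State: Trent=0, Frank=4, Laura=0
Event 6 (Frank -4): Frank: 4 -> 0. State: Trent=0, Frank=0, Laura=0
Event 7 (Frank +2): Frank: 0 -> 2. State: Trent=0, Frank=2, Laura=0
Event 8 (Frank -> Trent, 1): Frank: 2 -> 1, Trent: 0 -> 1. State: Trent=1, Frank=1, Laura=0

Trent's final count: 1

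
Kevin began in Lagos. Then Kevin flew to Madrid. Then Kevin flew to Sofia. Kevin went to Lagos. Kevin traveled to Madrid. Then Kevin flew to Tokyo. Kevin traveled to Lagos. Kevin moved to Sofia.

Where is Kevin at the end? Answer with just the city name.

Tracking Kevin's location:
Start: Kevin is in Lagos.
After move 1: Lagos -> Madrid. Kevin is in Madrid.
After move 2: Madrid -> Sofia. Kevin is in Sofia.
After move 3: Sofia -> Lagos. Kevin is in Lagos.
After move 4: Lagos -> Madrid. Kevin is in Madrid.
After move 5: Madrid -> Tokyo. Kevin is in Tokyo.
After move 6: Tokyo -> Lagos. Kevin is in Lagos.
After move 7: Lagos -> Sofia. Kevin is in Sofia.

Answer: Sofia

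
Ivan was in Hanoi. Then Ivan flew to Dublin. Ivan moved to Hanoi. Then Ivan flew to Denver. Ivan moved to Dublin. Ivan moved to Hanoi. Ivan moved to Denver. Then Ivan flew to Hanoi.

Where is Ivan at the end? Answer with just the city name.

Answer: Hanoi

Derivation:
Tracking Ivan's location:
Start: Ivan is in Hanoi.
After move 1: Hanoi -> Dublin. Ivan is in Dublin.
After move 2: Dublin -> Hanoi. Ivan is in Hanoi.
After move 3: Hanoi -> Denver. Ivan is in Denver.
After move 4: Denver -> Dublin. Ivan is in Dublin.
After move 5: Dublin -> Hanoi. Ivan is in Hanoi.
After move 6: Hanoi -> Denver. Ivan is in Denver.
After move 7: Denver -> Hanoi. Ivan is in Hanoi.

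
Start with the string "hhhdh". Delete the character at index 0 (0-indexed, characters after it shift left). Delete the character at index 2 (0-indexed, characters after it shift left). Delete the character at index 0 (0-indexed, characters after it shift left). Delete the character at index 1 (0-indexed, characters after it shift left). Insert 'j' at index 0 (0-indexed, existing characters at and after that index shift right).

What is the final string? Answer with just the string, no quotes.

Applying each edit step by step:
Start: "hhhdh"
Op 1 (delete idx 0 = 'h'): "hhhdh" -> "hhdh"
Op 2 (delete idx 2 = 'd'): "hhdh" -> "hhh"
Op 3 (delete idx 0 = 'h'): "hhh" -> "hh"
Op 4 (delete idx 1 = 'h'): "hh" -> "h"
Op 5 (insert 'j' at idx 0): "h" -> "jh"

Answer: jh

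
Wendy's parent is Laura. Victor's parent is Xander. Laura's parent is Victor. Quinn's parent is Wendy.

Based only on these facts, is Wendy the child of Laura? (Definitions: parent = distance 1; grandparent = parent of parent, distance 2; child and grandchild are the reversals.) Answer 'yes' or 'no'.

Answer: yes

Derivation:
Reconstructing the parent chain from the given facts:
  Xander -> Victor -> Laura -> Wendy -> Quinn
(each arrow means 'parent of the next')
Positions in the chain (0 = top):
  position of Xander: 0
  position of Victor: 1
  position of Laura: 2
  position of Wendy: 3
  position of Quinn: 4

Wendy is at position 3, Laura is at position 2; signed distance (j - i) = -1.
'child' requires j - i = -1. Actual distance is -1, so the relation HOLDS.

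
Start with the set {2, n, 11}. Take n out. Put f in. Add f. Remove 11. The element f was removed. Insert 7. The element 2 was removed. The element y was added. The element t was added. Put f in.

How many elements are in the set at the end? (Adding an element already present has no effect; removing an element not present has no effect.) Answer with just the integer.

Tracking the set through each operation:
Start: {11, 2, n}
Event 1 (remove n): removed. Set: {11, 2}
Event 2 (add f): added. Set: {11, 2, f}
Event 3 (add f): already present, no change. Set: {11, 2, f}
Event 4 (remove 11): removed. Set: {2, f}
Event 5 (remove f): removed. Set: {2}
Event 6 (add 7): added. Set: {2, 7}
Event 7 (remove 2): removed. Set: {7}
Event 8 (add y): added. Set: {7, y}
Event 9 (add t): added. Set: {7, t, y}
Event 10 (add f): added. Set: {7, f, t, y}

Final set: {7, f, t, y} (size 4)

Answer: 4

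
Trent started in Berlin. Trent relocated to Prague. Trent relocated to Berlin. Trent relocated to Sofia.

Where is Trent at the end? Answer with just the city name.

Answer: Sofia

Derivation:
Tracking Trent's location:
Start: Trent is in Berlin.
After move 1: Berlin -> Prague. Trent is in Prague.
After move 2: Prague -> Berlin. Trent is in Berlin.
After move 3: Berlin -> Sofia. Trent is in Sofia.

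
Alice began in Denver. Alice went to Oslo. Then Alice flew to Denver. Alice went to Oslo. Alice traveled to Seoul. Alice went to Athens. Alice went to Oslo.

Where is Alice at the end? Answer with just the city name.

Tracking Alice's location:
Start: Alice is in Denver.
After move 1: Denver -> Oslo. Alice is in Oslo.
After move 2: Oslo -> Denver. Alice is in Denver.
After move 3: Denver -> Oslo. Alice is in Oslo.
After move 4: Oslo -> Seoul. Alice is in Seoul.
After move 5: Seoul -> Athens. Alice is in Athens.
After move 6: Athens -> Oslo. Alice is in Oslo.

Answer: Oslo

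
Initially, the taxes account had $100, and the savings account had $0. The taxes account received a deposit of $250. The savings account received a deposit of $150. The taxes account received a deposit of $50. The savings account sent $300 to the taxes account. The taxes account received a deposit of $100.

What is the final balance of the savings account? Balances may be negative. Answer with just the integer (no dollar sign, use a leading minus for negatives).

Answer: -150

Derivation:
Tracking account balances step by step:
Start: taxes=100, savings=0
Event 1 (deposit 250 to taxes): taxes: 100 + 250 = 350. Balances: taxes=350, savings=0
Event 2 (deposit 150 to savings): savings: 0 + 150 = 150. Balances: taxes=350, savings=150
Event 3 (deposit 50 to taxes): taxes: 350 + 50 = 400. Balances: taxes=400, savings=150
Event 4 (transfer 300 savings -> taxes): savings: 150 - 300 = -150, taxes: 400 + 300 = 700. Balances: taxes=700, savings=-150
Event 5 (deposit 100 to taxes): taxes: 700 + 100 = 800. Balances: taxes=800, savings=-150

Final balance of savings: -150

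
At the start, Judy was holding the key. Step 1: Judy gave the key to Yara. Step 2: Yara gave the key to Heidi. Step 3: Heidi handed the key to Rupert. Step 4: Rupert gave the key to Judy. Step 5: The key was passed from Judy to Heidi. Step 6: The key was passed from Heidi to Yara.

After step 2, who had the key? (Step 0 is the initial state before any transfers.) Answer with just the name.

Tracking the key holder through step 2:
After step 0 (start): Judy
After step 1: Yara
After step 2: Heidi

At step 2, the holder is Heidi.

Answer: Heidi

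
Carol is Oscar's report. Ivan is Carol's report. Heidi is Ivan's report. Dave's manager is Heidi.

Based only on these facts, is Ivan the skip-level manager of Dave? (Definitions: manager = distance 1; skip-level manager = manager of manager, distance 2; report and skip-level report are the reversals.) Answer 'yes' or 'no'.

Answer: yes

Derivation:
Reconstructing the manager chain from the given facts:
  Oscar -> Carol -> Ivan -> Heidi -> Dave
(each arrow means 'manager of the next')
Positions in the chain (0 = top):
  position of Oscar: 0
  position of Carol: 1
  position of Ivan: 2
  position of Heidi: 3
  position of Dave: 4

Ivan is at position 2, Dave is at position 4; signed distance (j - i) = 2.
'skip-level manager' requires j - i = 2. Actual distance is 2, so the relation HOLDS.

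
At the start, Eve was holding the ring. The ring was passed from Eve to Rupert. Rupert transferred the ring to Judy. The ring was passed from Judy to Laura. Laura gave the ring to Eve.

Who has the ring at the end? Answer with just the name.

Answer: Eve

Derivation:
Tracking the ring through each event:
Start: Eve has the ring.
After event 1: Rupert has the ring.
After event 2: Judy has the ring.
After event 3: Laura has the ring.
After event 4: Eve has the ring.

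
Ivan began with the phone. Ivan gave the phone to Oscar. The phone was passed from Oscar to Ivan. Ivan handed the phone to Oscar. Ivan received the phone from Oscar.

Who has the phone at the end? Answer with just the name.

Answer: Ivan

Derivation:
Tracking the phone through each event:
Start: Ivan has the phone.
After event 1: Oscar has the phone.
After event 2: Ivan has the phone.
After event 3: Oscar has the phone.
After event 4: Ivan has the phone.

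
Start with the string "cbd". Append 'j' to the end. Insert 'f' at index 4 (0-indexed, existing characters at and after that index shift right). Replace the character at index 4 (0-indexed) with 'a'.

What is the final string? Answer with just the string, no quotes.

Applying each edit step by step:
Start: "cbd"
Op 1 (append 'j'): "cbd" -> "cbdj"
Op 2 (insert 'f' at idx 4): "cbdj" -> "cbdjf"
Op 3 (replace idx 4: 'f' -> 'a'): "cbdjf" -> "cbdja"

Answer: cbdja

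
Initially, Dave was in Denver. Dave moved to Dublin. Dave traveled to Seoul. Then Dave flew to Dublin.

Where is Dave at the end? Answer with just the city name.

Answer: Dublin

Derivation:
Tracking Dave's location:
Start: Dave is in Denver.
After move 1: Denver -> Dublin. Dave is in Dublin.
After move 2: Dublin -> Seoul. Dave is in Seoul.
After move 3: Seoul -> Dublin. Dave is in Dublin.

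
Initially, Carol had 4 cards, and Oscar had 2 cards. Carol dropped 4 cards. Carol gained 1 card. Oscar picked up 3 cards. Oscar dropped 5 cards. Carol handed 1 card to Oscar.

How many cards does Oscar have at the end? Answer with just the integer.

Tracking counts step by step:
Start: Carol=4, Oscar=2
Event 1 (Carol -4): Carol: 4 -> 0. State: Carol=0, Oscar=2
Event 2 (Carol +1): Carol: 0 -> 1. State: Carol=1, Oscar=2
Event 3 (Oscar +3): Oscar: 2 -> 5. State: Carol=1, Oscar=5
Event 4 (Oscar -5): Oscar: 5 -> 0. State: Carol=1, Oscar=0
Event 5 (Carol -> Oscar, 1): Carol: 1 -> 0, Oscar: 0 -> 1. State: Carol=0, Oscar=1

Oscar's final count: 1

Answer: 1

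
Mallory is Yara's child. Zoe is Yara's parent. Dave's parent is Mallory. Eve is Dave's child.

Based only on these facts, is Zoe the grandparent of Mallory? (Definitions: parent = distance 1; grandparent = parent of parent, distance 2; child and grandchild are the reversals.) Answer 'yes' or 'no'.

Reconstructing the parent chain from the given facts:
  Zoe -> Yara -> Mallory -> Dave -> Eve
(each arrow means 'parent of the next')
Positions in the chain (0 = top):
  position of Zoe: 0
  position of Yara: 1
  position of Mallory: 2
  position of Dave: 3
  position of Eve: 4

Zoe is at position 0, Mallory is at position 2; signed distance (j - i) = 2.
'grandparent' requires j - i = 2. Actual distance is 2, so the relation HOLDS.

Answer: yes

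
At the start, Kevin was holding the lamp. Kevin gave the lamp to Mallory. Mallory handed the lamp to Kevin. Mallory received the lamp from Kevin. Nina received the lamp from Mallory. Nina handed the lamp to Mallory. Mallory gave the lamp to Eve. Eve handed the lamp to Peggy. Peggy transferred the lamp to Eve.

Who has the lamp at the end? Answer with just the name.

Answer: Eve

Derivation:
Tracking the lamp through each event:
Start: Kevin has the lamp.
After event 1: Mallory has the lamp.
After event 2: Kevin has the lamp.
After event 3: Mallory has the lamp.
After event 4: Nina has the lamp.
After event 5: Mallory has the lamp.
After event 6: Eve has the lamp.
After event 7: Peggy has the lamp.
After event 8: Eve has the lamp.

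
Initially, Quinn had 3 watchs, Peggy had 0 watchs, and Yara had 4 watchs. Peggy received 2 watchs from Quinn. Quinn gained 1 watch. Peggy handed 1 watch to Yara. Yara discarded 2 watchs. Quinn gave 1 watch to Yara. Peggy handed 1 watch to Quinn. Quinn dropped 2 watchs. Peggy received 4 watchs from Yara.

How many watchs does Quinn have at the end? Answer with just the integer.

Answer: 0

Derivation:
Tracking counts step by step:
Start: Quinn=3, Peggy=0, Yara=4
Event 1 (Quinn -> Peggy, 2): Quinn: 3 -> 1, Peggy: 0 -> 2. State: Quinn=1, Peggy=2, Yara=4
Event 2 (Quinn +1): Quinn: 1 -> 2. State: Quinn=2, Peggy=2, Yara=4
Event 3 (Peggy -> Yara, 1): Peggy: 2 -> 1, Yara: 4 -> 5. State: Quinn=2, Peggy=1, Yara=5
Event 4 (Yara -2): Yara: 5 -> 3. State: Quinn=2, Peggy=1, Yara=3
Event 5 (Quinn -> Yara, 1): Quinn: 2 -> 1, Yara: 3 -> 4. State: Quinn=1, Peggy=1, Yara=4
Event 6 (Peggy -> Quinn, 1): Peggy: 1 -> 0, Quinn: 1 -> 2. State: Quinn=2, Peggy=0, Yara=4
Event 7 (Quinn -2): Quinn: 2 -> 0. State: Quinn=0, Peggy=0, Yara=4
Event 8 (Yara -> Peggy, 4): Yara: 4 -> 0, Peggy: 0 -> 4. State: Quinn=0, Peggy=4, Yara=0

Quinn's final count: 0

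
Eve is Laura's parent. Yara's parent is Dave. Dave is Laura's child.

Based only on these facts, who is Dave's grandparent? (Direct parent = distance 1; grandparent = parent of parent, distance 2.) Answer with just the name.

Reconstructing the parent chain from the given facts:
  Eve -> Laura -> Dave -> Yara
(each arrow means 'parent of the next')
Positions in the chain (0 = top):
  position of Eve: 0
  position of Laura: 1
  position of Dave: 2
  position of Yara: 3

Dave is at position 2; the grandparent is 2 steps up the chain, i.e. position 0: Eve.

Answer: Eve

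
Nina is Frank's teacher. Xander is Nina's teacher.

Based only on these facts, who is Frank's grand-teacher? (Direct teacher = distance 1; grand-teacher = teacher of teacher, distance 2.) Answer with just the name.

Answer: Xander

Derivation:
Reconstructing the teacher chain from the given facts:
  Xander -> Nina -> Frank
(each arrow means 'teacher of the next')
Positions in the chain (0 = top):
  position of Xander: 0
  position of Nina: 1
  position of Frank: 2

Frank is at position 2; the grand-teacher is 2 steps up the chain, i.e. position 0: Xander.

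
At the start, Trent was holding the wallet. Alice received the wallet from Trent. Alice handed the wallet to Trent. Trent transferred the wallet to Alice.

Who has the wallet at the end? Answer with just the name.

Tracking the wallet through each event:
Start: Trent has the wallet.
After event 1: Alice has the wallet.
After event 2: Trent has the wallet.
After event 3: Alice has the wallet.

Answer: Alice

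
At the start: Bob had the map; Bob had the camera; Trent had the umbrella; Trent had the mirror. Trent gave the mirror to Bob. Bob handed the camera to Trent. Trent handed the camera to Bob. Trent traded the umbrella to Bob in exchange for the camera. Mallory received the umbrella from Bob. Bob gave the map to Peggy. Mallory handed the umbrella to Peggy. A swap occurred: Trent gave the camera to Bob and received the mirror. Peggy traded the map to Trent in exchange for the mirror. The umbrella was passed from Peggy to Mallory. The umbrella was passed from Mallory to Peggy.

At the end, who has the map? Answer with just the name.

Tracking all object holders:
Start: map:Bob, camera:Bob, umbrella:Trent, mirror:Trent
Event 1 (give mirror: Trent -> Bob). State: map:Bob, camera:Bob, umbrella:Trent, mirror:Bob
Event 2 (give camera: Bob -> Trent). State: map:Bob, camera:Trent, umbrella:Trent, mirror:Bob
Event 3 (give camera: Trent -> Bob). State: map:Bob, camera:Bob, umbrella:Trent, mirror:Bob
Event 4 (swap umbrella<->camera: now umbrella:Bob, camera:Trent). State: map:Bob, camera:Trent, umbrella:Bob, mirror:Bob
Event 5 (give umbrella: Bob -> Mallory). State: map:Bob, camera:Trent, umbrella:Mallory, mirror:Bob
Event 6 (give map: Bob -> Peggy). State: map:Peggy, camera:Trent, umbrella:Mallory, mirror:Bob
Event 7 (give umbrella: Mallory -> Peggy). State: map:Peggy, camera:Trent, umbrella:Peggy, mirror:Bob
Event 8 (swap camera<->mirror: now camera:Bob, mirror:Trent). State: map:Peggy, camera:Bob, umbrella:Peggy, mirror:Trent
Event 9 (swap map<->mirror: now map:Trent, mirror:Peggy). State: map:Trent, camera:Bob, umbrella:Peggy, mirror:Peggy
Event 10 (give umbrella: Peggy -> Mallory). State: map:Trent, camera:Bob, umbrella:Mallory, mirror:Peggy
Event 11 (give umbrella: Mallory -> Peggy). State: map:Trent, camera:Bob, umbrella:Peggy, mirror:Peggy

Final state: map:Trent, camera:Bob, umbrella:Peggy, mirror:Peggy
The map is held by Trent.

Answer: Trent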